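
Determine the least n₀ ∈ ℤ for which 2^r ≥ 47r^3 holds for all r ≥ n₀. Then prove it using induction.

At r = 18: 262144 < 274104, so the inequality fails and n₀ ≥ 19. We prove 2^r ≥ 47r^3 for all r ≥ 19.
When r = 19: 2^r = 524288 and 47r^3 = 322373, so 524288 ≥ 322373.
For the inductive step, assume it holds for an arbitrary k ≥ 19, so 2^k ≥ 47k^3.
Then 2^(k + 1) = 2·(2^k) ≥ 2·(47k^3).
Also, for k ≥ 19 we have 2·(47k^3) ≥ 47(k+1)^3, since 2 ≥ (1 + 1/k)^3 for all k ≥ 19.
Combining, 2^(k + 1) ≥ 47(k+1)^3.
By the principle of mathematical induction, the result holds for all r ≥ 19.
Hence the smallest such n₀ is 19.

n₀ = 19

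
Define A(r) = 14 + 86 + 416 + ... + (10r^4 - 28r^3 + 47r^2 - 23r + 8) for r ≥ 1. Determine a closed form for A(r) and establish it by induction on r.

A(r) = r(2r^4 - 2r^3 + 5r^2 + 5r + 4)

We claim A(r) = r(2r^4 - 2r^3 + 5r^2 + 5r + 4) for all r ≥ 1.
Base case (r = 1): A(1) = 14, and the closed form gives 14. They agree.
For the inductive step, assume it holds for an arbitrary i ≥ 1, so A(i) = i(2i^4 - 2i^3 + 5i^2 + 5i + 4).
Then A(i+1) = A(i) + (10i^4 + 12i^3 + 23i^2 + 27i + 14) = (i(2i^4 - 2i^3 + 5i^2 + 5i + 4)) + (10i^4 + 12i^3 + 23i^2 + 27i + 14).
Simplifying, A(i+1) = (i + 1)(2i^4 + 6i^3 + 11i^2 + 17i + 14) = (i+1)(2(i+1)^4 - 2(i+1)^3 + 5(i+1)^2 + 5(i+1) + 4),
which is the closed form with r = i+1.
This completes the induction.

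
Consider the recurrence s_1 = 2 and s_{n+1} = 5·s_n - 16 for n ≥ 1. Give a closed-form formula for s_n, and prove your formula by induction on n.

s_n = -2·5^(n - 1) + 4

Computing the first terms: s_1 = 2, s_2 = -6, s_3 = -46. This suggests s_n = -2·5^(n - 1) + 4.
Base case (n = 1): the formula gives 2 = 2 = s_1.
Inductive step: suppose the statement holds for some i ≥ 1, so s_i = -2·5^(i - 1) + 4.
Then s_{i+1} = 5·s_i - 16 = 5·(-2·5^(i - 1) + 4) - 16 = -2·5^i + 4 = -2·5^((i+1) - 1) + 4,
which is the claimed formula at n = i+1.
Hence, by induction on n, the claim holds for every n ≥ 1.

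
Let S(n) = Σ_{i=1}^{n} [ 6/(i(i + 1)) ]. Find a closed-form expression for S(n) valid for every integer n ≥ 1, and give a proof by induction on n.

We claim S(n) = 6n/(n + 1) for all n ≥ 1.
When n = 1: S(1) = 3, and the closed form gives 3. They agree.
Inductive step: assume the claim holds for n = i, so S(i) = 6i/(i + 1).
Then S(i+1) = S(i) + (6/((i + 1)(i + 2))) = (6i/(i + 1)) + (6/((i + 1)(i + 2))).
Simplifying, S(i+1) = 6(i + 1)/(i + 2) = 6(i+1)/((i+1) + 1),
which is the closed form with n = i+1.
Hence, by induction on n, the claim holds for every n ≥ 1.

S(n) = 6n/(n + 1)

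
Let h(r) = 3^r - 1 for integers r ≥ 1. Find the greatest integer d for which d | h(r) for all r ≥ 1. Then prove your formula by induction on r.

d = 2

Computing the first values: h(1) = 2 and h(2) = 8; gcd(2, 8) = 2, so d ≤ 2.
We prove 2 | 3^r - 1 for all r ≥ 1 by induction on r.
When r = 1: h(1) = 2 = 2·(1), so 2 | h(1).
Inductive step: assume the claim holds for r = i, i.e. 2 | h(i). Then
3^{i+1} − 1^{i+1} = 3·3^i − 1·1^i = 3·(3^i − 1^i) + (2)·1^i. The first term is divisible by 2 by the inductive hypothesis, and the second term (2)·1^i is divisible by 2 since 2 | 2. Hence 2 | h(i+1).
By induction, the statement is established for all r ≥ 1.
Therefore the largest such d is 2.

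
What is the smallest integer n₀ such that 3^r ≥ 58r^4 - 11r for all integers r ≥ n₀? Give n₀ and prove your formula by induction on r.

n₀ = 14

At r = 13: 1594323 < 1656395, so the inequality fails and n₀ ≥ 14. We prove 3^r ≥ 58r^4 - 11r for all r ≥ 14.
When r = 14: 3^r = 4782969 and 58r^4 - 11r = 2227974, so 4782969 ≥ 2227974.
Inductive step: suppose the statement holds for some p ≥ 14, so 3^p ≥ 58p^4 - 11p.
Then 3^(p + 1) = 3·(3^p) ≥ 3·(58p^4 - 11p).
Also, for p ≥ 14 we have 3·(58p^4 - 11p) ≥ 58(p+1)^4 - 11(p+1), since 3·(58p^4 - 11p) − (58(p+1)^4 - 11(p+1)) = 116p^4 - 232p^3 - 348p^2 - 254p - 47, which is nonnegative for all p ≥ 14.
Combining, 3^(p + 1) ≥ 58(p+1)^4 - 11(p+1).
This completes the induction.
Hence the smallest such n₀ is 14.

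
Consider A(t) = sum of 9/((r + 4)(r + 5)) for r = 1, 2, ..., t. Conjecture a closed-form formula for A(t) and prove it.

We claim A(t) = 9t/(5(t + 5)) for all t ≥ 1.
Base case (t = 1): A(1) = 3/10, and the closed form gives 3/10. They agree.
Suppose the result is true for t = r, so A(r) = 9r/(5(r + 5)).
Then A(r+1) = A(r) + (9/((r + 5)(r + 6))) = (9r/(5(r + 5))) + (9/((r + 5)(r + 6))).
Simplifying, A(r+1) = 9(r + 1)/(5(r + 6)) = 9(r+1)/(5((r+1) + 5)),
which is the closed form with t = r+1.
By the principle of mathematical induction, the result holds for all t ≥ 1.

A(t) = 9t/(5(t + 5))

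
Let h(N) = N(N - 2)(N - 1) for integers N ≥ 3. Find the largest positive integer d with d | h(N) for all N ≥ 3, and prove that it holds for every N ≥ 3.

d = 6

Computing the first values: h(3) = 6 and h(4) = 24; gcd(6, 24) = 6, so d ≤ 6.
We prove 6 | N(N - 2)(N - 1) for all N ≥ 3 by induction on N.
Base case (N = 3): h(3) = 6 = 6·(1), so 6 | h(3).
Inductive step: assume the claim holds for N = r, i.e. 6 | h(r). Then
h(r+1) − h(r) = (r-1)·r·(r+1) − (r-2)·(r-1)·r = (r-1)·r·[(r+1) − (r-2)] = 3·(r-1)·r. The product of 2 consecutive integers is divisible by (2)! = 2, so h(r+1) − h(r) is divisible by 3·2 = 6. By the inductive hypothesis 6 | h(r), hence 6 | h(r+1).
By the principle of mathematical induction, the result holds for all N ≥ 3.
Therefore the largest such d is 6.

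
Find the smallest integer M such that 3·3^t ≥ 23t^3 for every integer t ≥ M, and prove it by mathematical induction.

M = 8

At t = 7: 6561 < 7889, so the inequality fails and M ≥ 8. We prove 3·3^t ≥ 23t^3 for all t ≥ 8.
For the base case t = 8: 3·3^t = 19683 and 23t^3 = 11776, so 19683 ≥ 11776.
Inductive step: assume the claim holds for t = k, so 3·3^k ≥ 23k^3.
Then 3·3^(k + 1) = 3·(3·3^k) ≥ 3·(23k^3).
Also, for k ≥ 8 we have 3·(23k^3) ≥ 23(k+1)^3, since 3 ≥ (1 + 1/k)^3 for all k ≥ 8.
Combining, 3·3^(k + 1) ≥ 23(k+1)^3.
By induction, the statement is established for all t ≥ 8.
Hence the smallest such M is 8.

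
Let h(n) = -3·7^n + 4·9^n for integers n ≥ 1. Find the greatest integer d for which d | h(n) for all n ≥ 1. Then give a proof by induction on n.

d = 3

Computing the first values: h(1) = 15 and h(2) = 177; gcd(15, 177) = 3, so d ≤ 3.
We prove 3 | -3·7^n + 4·9^n for all n ≥ 1 by induction on n.
Base step (n = 1): h(1) = 15 = 3·(5), so 3 | h(1).
Suppose the result is true for n = r, i.e. 3 | h(r). Then
h(r+1) − 9·h(r) = (-3·7^(r+1) + 4·9^(r+1)) − 9·(-3·7^r + 4·9^r) = (-3)·7^r·(7 − 9) = (6)·7^r. Since 3 | h(r) by the inductive hypothesis, 3 | 9·h(r); and 3 | 6 since 6 = 3·2. Therefore 3 | h(r+1).
This completes the induction.
Therefore the largest such d is 3.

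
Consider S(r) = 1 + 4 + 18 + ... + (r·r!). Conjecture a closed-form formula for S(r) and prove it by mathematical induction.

S(r) = (r + 1)r! - 1

We claim S(r) = (r + 1)r! - 1 for all r ≥ 1.
Base case (r = 1): S(1) = 1, and the closed form gives 1. They agree.
For the inductive step, assume it holds for an arbitrary m ≥ 1, so S(m) = (m + 1)m! - 1.
Then S(m+1) = S(m) + ((m + 1)(m + 1)!) = ((m + 1)m! - 1) + ((m + 1)(m + 1)!).
Simplifying, S(m+1) = ((m+1) + 1)(m+1)! - 1,
which is the closed form with r = m+1.
Hence, by induction on r, the claim holds for every r ≥ 1.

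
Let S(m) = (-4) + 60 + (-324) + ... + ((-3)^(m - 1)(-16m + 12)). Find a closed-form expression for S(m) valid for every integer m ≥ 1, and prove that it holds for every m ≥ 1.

S(m) = 2(-3)^m(2m - 1) + 2

We claim S(m) = 2(-3)^m(2m - 1) + 2 for all m ≥ 1.
Base step (m = 1): S(1) = -4, and the closed form gives -4. They agree.
Inductive step: suppose the statement holds for some k ≥ 1, so S(k) = 2(-3)^k(2k - 1) + 2.
Then S(k+1) = S(k) + ((-3)^k(-16k - 4)) = (2(-3)^k(2k - 1) + 2) + ((-3)^k(-16k - 4)).
Simplifying, S(k+1) = -12(-3)^k·k - 6(-3)^k + 2 = 2(-3)^(k+1)(2(k+1) - 1) + 2,
which is the closed form with m = k+1.
Hence, by induction on m, the claim holds for every m ≥ 1.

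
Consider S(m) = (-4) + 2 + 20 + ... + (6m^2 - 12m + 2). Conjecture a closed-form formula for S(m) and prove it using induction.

We claim S(m) = m(2m^2 - 3m - 3) for all m ≥ 1.
When m = 1: S(1) = -4, and the closed form gives -4. They agree.
Inductive step: suppose the statement holds for some j ≥ 1, so S(j) = j(2j^2 - 3j - 3).
Then S(j+1) = S(j) + (6j^2 - 4) = (j(2j^2 - 3j - 3)) + (6j^2 - 4).
Simplifying, S(j+1) = (j + 1)(2j^2 + j - 4) = (j+1)(2(j+1)^2 - 3(j+1) - 3),
which is the closed form with m = j+1.
This completes the induction.

S(m) = m(2m^2 - 3m - 3)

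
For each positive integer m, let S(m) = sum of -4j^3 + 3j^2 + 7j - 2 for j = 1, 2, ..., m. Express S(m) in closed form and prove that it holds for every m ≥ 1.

S(m) = -m(m^3 + m^2 - 4m - 2)

We claim S(m) = -m(m^3 + m^2 - 4m - 2) for all m ≥ 1.
Base case (m = 1): S(1) = 4, and the closed form gives 4. They agree.
Inductive step: assume the claim holds for m = j, so S(j) = j(-j^3 - j^2 + 4j + 2).
Then S(j+1) = S(j) + (-4j^3 - 9j^2 + j + 4) = (j(-j^3 - j^2 + 4j + 2)) + (-4j^3 - 9j^2 + j + 4).
Simplifying, S(j+1) = -(j + 1)(j^3 + 4j^2 + j - 4) = -(j+1)((j+1)^3 + (j+1)^2 - 4(j+1) - 2),
which is the closed form with m = j+1.
By induction, the statement is established for all m ≥ 1.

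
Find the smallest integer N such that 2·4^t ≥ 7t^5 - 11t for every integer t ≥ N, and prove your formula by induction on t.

N = 9

At t = 8: 131072 < 229288, so the inequality fails and N ≥ 9. We prove 2·4^t ≥ 7t^5 - 11t for all t ≥ 9.
Base step (t = 9): 2·4^t = 524288 and 7t^5 - 11t = 413244, so 524288 ≥ 413244.
Inductive step: assume the claim holds for t = p, so 2·4^p ≥ 7p^5 - 11p.
Then 2·4^(p + 1) = 4·(2·4^p) ≥ 4·(7p^5 - 11p).
Also, for p ≥ 9 we have 4·(7p^5 - 11p) ≥ 7(p+1)^5 - 11(p+1), since 4·(7p^5 - 11p) − (7(p+1)^5 - 11(p+1)) = 21p^5 - 35p^4 - 70p^3 - 70p^2 - 68p + 4, which is nonnegative for all p ≥ 9.
Combining, 2·4^(p + 1) ≥ 7(p+1)^5 - 11(p+1).
Hence, by induction on t, the claim holds for every t ≥ 9.
Hence the smallest such N is 9.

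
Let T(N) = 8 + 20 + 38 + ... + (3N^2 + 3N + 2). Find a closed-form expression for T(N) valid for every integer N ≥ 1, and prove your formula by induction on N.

T(N) = N(N^2 + 3N + 4)

We claim T(N) = N(N^2 + 3N + 4) for all N ≥ 1.
For the base case N = 1: T(1) = 8, and the closed form gives 8. They agree.
Suppose the result is true for N = p, so T(p) = p(p^2 + 3p + 4).
Then T(p+1) = T(p) + (3p^2 + 9p + 8) = (p(p^2 + 3p + 4)) + (3p^2 + 9p + 8).
Simplifying, T(p+1) = (p + 1)(p^2 + 5p + 8) = (p+1)((p+1)^2 + 3(p+1) + 4),
which is the closed form with N = p+1.
Hence, by induction on N, the claim holds for every N ≥ 1.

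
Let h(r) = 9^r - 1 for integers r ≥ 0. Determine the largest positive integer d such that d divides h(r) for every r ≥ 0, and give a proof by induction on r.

d = 8

Computing the first values: h(0) = 0 and h(1) = 8; gcd(0, 8) = 8, so d ≤ 8.
We prove 8 | 9^r - 1 for all r ≥ 0 by induction on r.
Base step (r = 0): h(0) = 0 = 8·(0), so 8 | h(0).
For the inductive step, assume it holds for an arbitrary p ≥ 0, i.e. 8 | h(p). Then
h(p+1) = 9^(p+1) - 1 = 9·(9^p - 1) + 8 = 9·h(p) + 8. The first term is divisible by 8 by the inductive hypothesis, and 8 is divisible by 8. Hence 8 | h(p+1).
By the principle of mathematical induction, the result holds for all r ≥ 0.
Therefore the largest such d is 8.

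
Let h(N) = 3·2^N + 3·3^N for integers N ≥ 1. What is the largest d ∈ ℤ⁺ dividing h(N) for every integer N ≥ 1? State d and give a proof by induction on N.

Computing the first values: h(1) = 15 and h(2) = 39; gcd(15, 39) = 3, so d ≤ 3.
We prove 3 | 3·2^N + 3·3^N for all N ≥ 1 by induction on N.
When N = 1: h(1) = 15 = 3·(5), so 3 | h(1).
Inductive step: suppose the statement holds for some m ≥ 1, i.e. 3 | h(m). Then
h(m+1) − 3·h(m) = (3·2^(m+1) + 3·3^(m+1)) − 3·(3·2^m + 3·3^m) = (3)·2^m·(2 − 3) = (-3)·2^m. Since 3 | h(m) by the inductive hypothesis, 3 | 3·h(m); and 3 | -3 since -3 = 3·-1. Therefore 3 | h(m+1).
Hence, by induction on N, the claim holds for every N ≥ 1.
Therefore the largest such d is 3.

d = 3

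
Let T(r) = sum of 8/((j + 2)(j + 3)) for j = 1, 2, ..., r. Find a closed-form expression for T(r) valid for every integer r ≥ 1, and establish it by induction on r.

T(r) = 8r/(3(r + 3))

We claim T(r) = 8r/(3(r + 3)) for all r ≥ 1.
When r = 1: T(1) = 2/3, and the closed form gives 2/3. They agree.
Inductive step: suppose the statement holds for some j ≥ 1, so T(j) = 8j/(3(j + 3)).
Then T(j+1) = T(j) + (8/((j + 3)(j + 4))) = (8j/(3(j + 3))) + (8/((j + 3)(j + 4))).
Simplifying, T(j+1) = 8(j + 1)/(3(j + 4)) = 8(j+1)/(3((j+1) + 3)),
which is the closed form with r = j+1.
Hence, by induction on r, the claim holds for every r ≥ 1.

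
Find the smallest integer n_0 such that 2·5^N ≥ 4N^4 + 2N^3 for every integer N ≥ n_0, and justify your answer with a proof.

At N = 3: 250 < 378, so the inequality fails and n_0 ≥ 4. We prove 2·5^N ≥ 4N^4 + 2N^3 for all N ≥ 4.
Base step (N = 4): 2·5^N = 1250 and 4N^4 + 2N^3 = 1152, so 1250 ≥ 1152.
For the inductive step, assume it holds for an arbitrary i ≥ 4, so 2·5^i ≥ 4i^4 + 2i^3.
Then 2·5^(i + 1) = 5·(2·5^i) ≥ 5·(4i^4 + 2i^3).
Also, for i ≥ 4 we have 5·(4i^4 + 2i^3) ≥ 4(i+1)^4 + 2(i+1)^3, since 5·(4i^4 + 2i^3) − (4(i+1)^4 + 2(i+1)^3) = 16i^4 - 8i^3 - 30i^2 - 22i - 6, which is nonnegative for all i ≥ 4.
Combining, 2·5^(i + 1) ≥ 4(i+1)^4 + 2(i+1)^3.
By the principle of mathematical induction, the result holds for all N ≥ 4.
Hence the smallest such n_0 is 4.

n_0 = 4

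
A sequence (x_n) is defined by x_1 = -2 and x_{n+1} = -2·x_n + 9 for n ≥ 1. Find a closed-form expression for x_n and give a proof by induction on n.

Computing the first terms: x_1 = -2, x_2 = 13, x_3 = -17. This suggests x_n = -5(-2)^(n - 1) + 3.
Base case (n = 1): the formula gives -2 = -2 = x_1.
Inductive step: suppose the statement holds for some k ≥ 1, so x_k = -5(-2)^(k - 1) + 3.
Then x_{k+1} = -2·x_k + 9 = -2·(-5(-2)^(k - 1) + 3) + 9 = -5(-2)^k + 3 = -5(-2)^((k+1) - 1) + 3,
which is the claimed formula at n = k+1.
By the principle of mathematical induction, the result holds for all n ≥ 1.

x_n = -5(-2)^(n - 1) + 3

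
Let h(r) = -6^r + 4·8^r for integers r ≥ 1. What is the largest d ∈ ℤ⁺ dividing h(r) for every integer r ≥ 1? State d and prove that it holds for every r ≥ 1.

d = 2

Computing the first values: h(1) = 26 and h(2) = 220; gcd(26, 220) = 2, so d ≤ 2.
We prove 2 | -6^r + 4·8^r for all r ≥ 1 by induction on r.
When r = 1: h(1) = 26 = 2·(13), so 2 | h(1).
Inductive step: assume the claim holds for r = p, i.e. 2 | h(p). Then
h(p+1) − 8·h(p) = (-6^(p+1) + 4·8^(p+1)) − 8·(-6^p + 4·8^p) = (-1)·6^p·(6 − 8) = (2)·6^p. Since 2 | h(p) by the inductive hypothesis, 2 | 8·h(p); and 2 | 2 since 2 = 2·1. Therefore 2 | h(p+1).
By induction, the statement is established for all r ≥ 1.
Therefore the largest such d is 2.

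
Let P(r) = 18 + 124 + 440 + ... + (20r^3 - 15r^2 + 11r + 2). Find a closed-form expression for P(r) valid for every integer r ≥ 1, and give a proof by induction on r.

We claim P(r) = r(5r^3 + 5r^2 + 3r + 5) for all r ≥ 1.
When r = 1: P(1) = 18, and the closed form gives 18. They agree.
For the inductive step, assume it holds for an arbitrary m ≥ 1, so P(m) = m(5m^3 + 5m^2 + 3m + 5).
Then P(m+1) = P(m) + (20m^3 + 45m^2 + 41m + 18) = (m(5m^3 + 5m^2 + 3m + 5)) + (20m^3 + 45m^2 + 41m + 18).
Simplifying, P(m+1) = (m + 1)(5m^3 + 20m^2 + 28m + 18) = (m+1)(5(m+1)^3 + 5(m+1)^2 + 3(m+1) + 5),
which is the closed form with r = m+1.
By induction, the statement is established for all r ≥ 1.

P(r) = r(5r^3 + 5r^2 + 3r + 5)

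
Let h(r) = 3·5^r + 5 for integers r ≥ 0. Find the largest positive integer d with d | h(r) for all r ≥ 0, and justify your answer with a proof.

d = 4

Computing the first values: h(0) = 8 and h(1) = 20; gcd(8, 20) = 4, so d ≤ 4.
We prove 4 | 3·5^r + 5 for all r ≥ 0 by induction on r.
Base case (r = 0): h(0) = 8 = 4·(2), so 4 | h(0).
Inductive step: assume the claim holds for r = j, i.e. 4 | h(j). Then
h(j+1) = 3·5^(j+1) + 5 = 5·(3·5^j + 5) - 20 = 5·h(j) - 20. The first term is divisible by 4 by the inductive hypothesis, and -20 is divisible by 4. Hence 4 | h(j+1).
By the principle of mathematical induction, the result holds for all r ≥ 0.
Therefore the largest such d is 4.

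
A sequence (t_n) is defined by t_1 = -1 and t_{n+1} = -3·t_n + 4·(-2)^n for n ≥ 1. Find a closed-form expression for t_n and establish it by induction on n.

Computing the first terms: t_1 = -1, t_2 = -5, t_3 = 31. This suggests t_n = (-2)^(n + 2) + 7(-3)^(n - 1).
For the base case n = 1: the formula gives -1 = -1 = t_1.
Inductive step: assume the claim holds for n = k, so t_k = (-2)^(k + 2) + 7(-3)^(k - 1).
Then t_{k+1} = -3·t_k + 4·(-2)^k = -3·((-2)^(k + 2) + 7(-3)^(k - 1)) + 4·(-2)^k = (-2)^(k + 3) + 7(-3)^k = (-2)^((k+1) + 2) + 7(-3)^((k+1) - 1),
which is the claimed formula at n = k+1.
This completes the induction.

t_n = (-2)^(n + 2) + 7(-3)^(n - 1)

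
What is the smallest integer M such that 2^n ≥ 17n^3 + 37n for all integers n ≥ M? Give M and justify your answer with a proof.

M = 17

At n = 16: 65536 < 70224, so the inequality fails and M ≥ 17. We prove 2^n ≥ 17n^3 + 37n for all n ≥ 17.
Base step (n = 17): 2^n = 131072 and 17n^3 + 37n = 84150, so 131072 ≥ 84150.
Inductive step: assume the claim holds for n = r, so 2^r ≥ 17r^3 + 37r.
Then 2^(r + 1) = 2·(2^r) ≥ 2·(17r^3 + 37r).
Also, for r ≥ 17 we have 2·(17r^3 + 37r) ≥ 17(r+1)^3 + 37(r+1), since 2·(17r^3 + 37r) − (17(r+1)^3 + 37(r+1)) = 17r^3 - 51r^2 - 14r - 54, which is nonnegative for all r ≥ 17.
Combining, 2^(r + 1) ≥ 17(r+1)^3 + 37(r+1).
This completes the induction.
Hence the smallest such M is 17.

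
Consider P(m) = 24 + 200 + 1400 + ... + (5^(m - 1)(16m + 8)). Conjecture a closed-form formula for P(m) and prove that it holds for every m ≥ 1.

P(m) = 5^m(4m + 1) - 1

We claim P(m) = 5^m(4m + 1) - 1 for all m ≥ 1.
Base case (m = 1): P(1) = 24, and the closed form gives 24. They agree.
Inductive step: assume the claim holds for m = r, so P(r) = 5^r(4r + 1) - 1.
Then P(r+1) = P(r) + (5^r(16r + 24)) = (5^r(4r + 1) - 1) + (5^r(16r + 24)).
Simplifying, P(r+1) = 20·5^r·r + 25·5^r - 1 = 5^(r+1)(4(r+1) + 1) - 1,
which is the closed form with m = r+1.
By the principle of mathematical induction, the result holds for all m ≥ 1.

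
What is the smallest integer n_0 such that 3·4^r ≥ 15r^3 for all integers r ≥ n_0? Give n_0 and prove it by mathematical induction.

At r = 4: 768 < 960, so the inequality fails and n_0 ≥ 5. We prove 3·4^r ≥ 15r^3 for all r ≥ 5.
When r = 5: 3·4^r = 3072 and 15r^3 = 1875, so 3072 ≥ 1875.
Inductive step: suppose the statement holds for some i ≥ 5, so 3·4^i ≥ 15i^3.
Then 3·4^(i + 1) = 4·(3·4^i) ≥ 4·(15i^3).
Also, for i ≥ 5 we have 4·(15i^3) ≥ 15(i+1)^3, since 4 ≥ (1 + 1/i)^3 for all i ≥ 5.
Combining, 3·4^(i + 1) ≥ 15(i+1)^3.
This completes the induction.
Hence the smallest such n_0 is 5.

n_0 = 5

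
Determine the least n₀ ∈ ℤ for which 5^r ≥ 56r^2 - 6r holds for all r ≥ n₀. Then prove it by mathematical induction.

n₀ = 5

At r = 4: 625 < 872, so the inequality fails and n₀ ≥ 5. We prove 5^r ≥ 56r^2 - 6r for all r ≥ 5.
For the base case r = 5: 5^r = 3125 and 56r^2 - 6r = 1370, so 3125 ≥ 1370.
Inductive step: suppose the statement holds for some m ≥ 5, so 5^m ≥ 56m^2 - 6m.
Then 5^(m + 1) = 5·(5^m) ≥ 5·(56m^2 - 6m).
Also, for m ≥ 5 we have 5·(56m^2 - 6m) ≥ 56(m+1)^2 - 6(m+1), since 5·(56m^2 - 6m) − (56(m+1)^2 - 6(m+1)) = 224m^2 - 136m - 50, which is nonnegative for all m ≥ 5.
Combining, 5^(m + 1) ≥ 56(m+1)^2 - 6(m+1).
By induction, the statement is established for all r ≥ 5.
Hence the smallest such n₀ is 5.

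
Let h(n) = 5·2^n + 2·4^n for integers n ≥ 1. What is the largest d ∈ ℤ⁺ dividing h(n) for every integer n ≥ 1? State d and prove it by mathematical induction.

d = 2

Computing the first values: h(1) = 18 and h(2) = 52; gcd(18, 52) = 2, so d ≤ 2.
We prove 2 | 5·2^n + 2·4^n for all n ≥ 1 by induction on n.
Base step (n = 1): h(1) = 18 = 2·(9), so 2 | h(1).
Inductive step: suppose the statement holds for some m ≥ 1, i.e. 2 | h(m). Then
h(m+1) − 4·h(m) = (5·2^(m+1) + 2·4^(m+1)) − 4·(5·2^m + 2·4^m) = (5)·2^m·(2 − 4) = (-10)·2^m. Since 2 | h(m) by the inductive hypothesis, 2 | 4·h(m); and 2 | -10 since -10 = 2·-5. Therefore 2 | h(m+1).
By induction, the statement is established for all n ≥ 1.
Therefore the largest such d is 2.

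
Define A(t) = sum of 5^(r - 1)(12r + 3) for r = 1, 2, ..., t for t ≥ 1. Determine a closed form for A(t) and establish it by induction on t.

We claim A(t) = 3·5^t·t for all t ≥ 1.
When t = 1: A(1) = 15, and the closed form gives 15. They agree.
Inductive step: assume the claim holds for t = r, so A(r) = 3·5^r·r.
Then A(r+1) = A(r) + (5^r(12r + 15)) = (3·5^r·r) + (5^r(12r + 15)).
Simplifying, A(r+1) = 15·5^r(r + 1) = 3·5^(r+1)·(r+1),
which is the closed form with t = r+1.
By induction, the statement is established for all t ≥ 1.

A(t) = 3·5^t·t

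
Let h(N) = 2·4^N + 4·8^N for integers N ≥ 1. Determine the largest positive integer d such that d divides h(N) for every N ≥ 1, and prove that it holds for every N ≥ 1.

d = 8

Computing the first values: h(1) = 40 and h(2) = 288; gcd(40, 288) = 8, so d ≤ 8.
We prove 8 | 2·4^N + 4·8^N for all N ≥ 1 by induction on N.
When N = 1: h(1) = 40 = 8·(5), so 8 | h(1).
Inductive step: suppose the statement holds for some i ≥ 1, i.e. 8 | h(i). Then
h(i+1) − 8·h(i) = (2·4^(i+1) + 4·8^(i+1)) − 8·(2·4^i + 4·8^i) = (2)·4^i·(4 − 8) = (-8)·4^i. Since 8 | h(i) by the inductive hypothesis, 8 | 8·h(i); and 8 | -8 since -8 = 8·-1. Therefore 8 | h(i+1).
By induction, the statement is established for all N ≥ 1.
Therefore the largest such d is 8.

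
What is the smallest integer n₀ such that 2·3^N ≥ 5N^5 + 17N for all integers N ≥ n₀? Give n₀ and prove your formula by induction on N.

n₀ = 13

At N = 12: 1062882 < 1244364, so the inequality fails and n₀ ≥ 13. We prove 2·3^N ≥ 5N^5 + 17N for all N ≥ 13.
Base step (N = 13): 2·3^N = 3188646 and 5N^5 + 17N = 1856686, so 3188646 ≥ 1856686.
Suppose the result is true for N = k, so 2·3^k ≥ 5k^5 + 17k.
Then 2·3^(k + 1) = 3·(2·3^k) ≥ 3·(5k^5 + 17k).
Also, for k ≥ 13 we have 3·(5k^5 + 17k) ≥ 5(k+1)^5 + 17(k+1), since 3·(5k^5 + 17k) − (5(k+1)^5 + 17(k+1)) = 10k^5 - 25k^4 - 50k^3 - 50k^2 + 9k - 22, which is nonnegative for all k ≥ 13.
Combining, 2·3^(k + 1) ≥ 5(k+1)^5 + 17(k+1).
This completes the induction.
Hence the smallest such n₀ is 13.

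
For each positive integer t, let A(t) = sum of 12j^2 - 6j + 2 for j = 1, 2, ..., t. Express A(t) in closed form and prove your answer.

We claim A(t) = t(4t^2 + 3t + 1) for all t ≥ 1.
Base case (t = 1): A(1) = 8, and the closed form gives 8. They agree.
Inductive step: suppose the statement holds for some j ≥ 1, so A(j) = j(4j^2 + 3j + 1).
Then A(j+1) = A(j) + (12j^2 + 18j + 8) = (j(4j^2 + 3j + 1)) + (12j^2 + 18j + 8).
Simplifying, A(j+1) = (j + 1)(4j^2 + 11j + 8) = (j+1)(4(j+1)^2 + 3(j+1) + 1),
which is the closed form with t = j+1.
This completes the induction.

A(t) = t(4t^2 + 3t + 1)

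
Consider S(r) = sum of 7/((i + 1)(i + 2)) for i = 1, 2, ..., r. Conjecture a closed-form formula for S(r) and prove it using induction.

S(r) = 7r/(2(r + 2))

We claim S(r) = 7r/(2(r + 2)) for all r ≥ 1.
For the base case r = 1: S(1) = 7/6, and the closed form gives 7/6. They agree.
For the inductive step, assume it holds for an arbitrary i ≥ 1, so S(i) = 7i/(2(i + 2)).
Then S(i+1) = S(i) + (7/((i + 2)(i + 3))) = (7i/(2(i + 2))) + (7/((i + 2)(i + 3))).
Simplifying, S(i+1) = 7(i + 1)/(2(i + 3)) = 7(i+1)/(2((i+1) + 2)),
which is the closed form with r = i+1.
By induction, the statement is established for all r ≥ 1.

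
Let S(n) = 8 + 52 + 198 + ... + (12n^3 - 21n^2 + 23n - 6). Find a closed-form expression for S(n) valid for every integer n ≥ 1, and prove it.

We claim S(n) = n(3n^3 - n^2 + 4n + 2) for all n ≥ 1.
For the base case n = 1: S(1) = 8, and the closed form gives 8. They agree.
For the inductive step, assume it holds for an arbitrary p ≥ 1, so S(p) = p(3p^3 - p^2 + 4p + 2).
Then S(p+1) = S(p) + (12p^3 + 15p^2 + 17p + 8) = (p(3p^3 - p^2 + 4p + 2)) + (12p^3 + 15p^2 + 17p + 8).
Simplifying, S(p+1) = (p + 1)(3p^3 + 8p^2 + 11p + 8) = (p+1)(3(p+1)^3 - (p+1)^2 + 4(p+1) + 2),
which is the closed form with n = p+1.
By the principle of mathematical induction, the result holds for all n ≥ 1.

S(n) = n(3n^3 - n^2 + 4n + 2)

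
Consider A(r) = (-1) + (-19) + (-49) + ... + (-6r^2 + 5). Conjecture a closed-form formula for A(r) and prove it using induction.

We claim A(r) = -r(2r^2 + 3r - 4) for all r ≥ 1.
Base case (r = 1): A(1) = -1, and the closed form gives -1. They agree.
Inductive step: assume the claim holds for r = m, so A(m) = m(-2m^2 - 3m + 4).
Then A(m+1) = A(m) + (-6(m + 1)^2 + 5) = (m(-2m^2 - 3m + 4)) + (-6(m + 1)^2 + 5).
Simplifying, A(m+1) = -(m + 1)(2m^2 + 7m + 1) = -(m+1)(2(m+1)^2 + 3(m+1) - 4),
which is the closed form with r = m+1.
Hence, by induction on r, the claim holds for every r ≥ 1.

A(r) = -r(2r^2 + 3r - 4)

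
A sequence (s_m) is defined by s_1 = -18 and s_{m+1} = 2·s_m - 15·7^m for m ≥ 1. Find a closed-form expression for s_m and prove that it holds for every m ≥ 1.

s_m = 3·2^(m - 1) - 3·7^m

Computing the first terms: s_1 = -18, s_2 = -141, s_3 = -1017. This suggests s_m = 3·2^(m - 1) - 3·7^m.
For the base case m = 1: the formula gives -18 = -18 = s_1.
For the inductive step, assume it holds for an arbitrary p ≥ 1, so s_p = 3·2^(p - 1) - 3·7^p.
Then s_{p+1} = 2·s_p - 15·7^p = 2·(3·2^(p - 1) - 3·7^p) - 15·7^p = 3·2^p - 3·7^(p + 1) = 3·2^((p+1) - 1) - 3·7^(p+1),
which is the claimed formula at m = p+1.
This completes the induction.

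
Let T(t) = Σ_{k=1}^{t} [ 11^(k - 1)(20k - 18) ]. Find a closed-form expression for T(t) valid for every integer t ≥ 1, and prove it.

T(t) = 2·11^t(t - 1) + 2

We claim T(t) = 2·11^t(t - 1) + 2 for all t ≥ 1.
Base case (t = 1): T(1) = 2, and the closed form gives 2. They agree.
Inductive step: assume the claim holds for t = k, so T(k) = 2·11^k(k - 1) + 2.
Then T(k+1) = T(k) + (11^k(20k + 2)) = (2·11^k(k - 1) + 2) + (11^k(20k + 2)).
Simplifying, T(k+1) = 22·11^k·k + 2 = 2·11^(k+1)((k+1) - 1) + 2,
which is the closed form with t = k+1.
By the principle of mathematical induction, the result holds for all t ≥ 1.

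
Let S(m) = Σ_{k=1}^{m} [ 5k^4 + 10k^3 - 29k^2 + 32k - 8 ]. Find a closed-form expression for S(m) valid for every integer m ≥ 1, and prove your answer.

We claim S(m) = m(m^4 + 5m^3 - 3m^2 + 4m + 3) for all m ≥ 1.
Base step (m = 1): S(1) = 10, and the closed form gives 10. They agree.
Suppose the result is true for m = k, so S(k) = k(k^4 + 5k^3 - 3k^2 + 4k + 3).
Then S(k+1) = S(k) + (5k^4 + 30k^3 + 31k^2 + 24k + 10) = (k(k^4 + 5k^3 - 3k^2 + 4k + 3)) + (5k^4 + 30k^3 + 31k^2 + 24k + 10).
Simplifying, S(k+1) = (k + 1)(k^4 + 9k^3 + 18k^2 + 17k + 10) = (k+1)((k+1)^4 + 5(k+1)^3 - 3(k+1)^2 + 4(k+1) + 3),
which is the closed form with m = k+1.
By the principle of mathematical induction, the result holds for all m ≥ 1.

S(m) = m(m^4 + 5m^3 - 3m^2 + 4m + 3)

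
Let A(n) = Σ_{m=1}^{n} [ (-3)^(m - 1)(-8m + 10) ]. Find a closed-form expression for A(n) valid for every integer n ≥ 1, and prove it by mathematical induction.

A(n) = 2(-3)^n(n - 1) + 2

We claim A(n) = 2(-3)^n(n - 1) + 2 for all n ≥ 1.
Base step (n = 1): A(1) = 2, and the closed form gives 2. They agree.
For the inductive step, assume it holds for an arbitrary m ≥ 1, so A(m) = 2(-3)^m(m - 1) + 2.
Then A(m+1) = A(m) + ((-3)^m(-8m + 2)) = (2(-3)^m(m - 1) + 2) + ((-3)^m(-8m + 2)).
Simplifying, A(m+1) = -6(-3)^m·m + 2 = 2(-3)^(m+1)((m+1) - 1) + 2,
which is the closed form with n = m+1.
By the principle of mathematical induction, the result holds for all n ≥ 1.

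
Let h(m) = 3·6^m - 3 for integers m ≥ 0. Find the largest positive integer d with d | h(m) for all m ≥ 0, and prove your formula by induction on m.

d = 15

Computing the first values: h(0) = 0 and h(1) = 15; gcd(0, 15) = 15, so d ≤ 15.
We prove 15 | 3·6^m - 3 for all m ≥ 0 by induction on m.
Base step (m = 0): h(0) = 0 = 15·(0), so 15 | h(0).
Inductive step: suppose the statement holds for some i ≥ 0, i.e. 15 | h(i). Then
h(i+1) = 3·6^(i+1) - 3 = 6·(3·6^i - 3) + 15 = 6·h(i) + 15. The first term is divisible by 15 by the inductive hypothesis, and 15 is divisible by 15. Hence 15 | h(i+1).
By the principle of mathematical induction, the result holds for all m ≥ 0.
Therefore the largest such d is 15.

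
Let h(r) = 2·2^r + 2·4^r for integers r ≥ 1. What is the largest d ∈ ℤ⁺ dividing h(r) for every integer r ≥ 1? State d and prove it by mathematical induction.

Computing the first values: h(1) = 12 and h(2) = 40; gcd(12, 40) = 4, so d ≤ 4.
We prove 4 | 2·2^r + 2·4^r for all r ≥ 1 by induction on r.
When r = 1: h(1) = 12 = 4·(3), so 4 | h(1).
For the inductive step, assume it holds for an arbitrary k ≥ 1, i.e. 4 | h(k). Then
h(k+1) − 4·h(k) = (2·2^(k+1) + 2·4^(k+1)) − 4·(2·2^k + 2·4^k) = (2)·2^k·(2 − 4) = (-4)·2^k. Since 4 | h(k) by the inductive hypothesis, 4 | 4·h(k); and 4 | -4 since -4 = 4·-1. Therefore 4 | h(k+1).
This completes the induction.
Therefore the largest such d is 4.

d = 4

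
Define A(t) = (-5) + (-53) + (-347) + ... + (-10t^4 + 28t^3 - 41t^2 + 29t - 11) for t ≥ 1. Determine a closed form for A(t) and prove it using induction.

We claim A(t) = -t(2t^4 - 2t^3 + 3t^2 - t + 3) for all t ≥ 1.
Base case (t = 1): A(1) = -5, and the closed form gives -5. They agree.
Inductive step: assume the claim holds for t = j, so A(j) = j(-2j^4 + 2j^3 - 3j^2 + j - 3).
Then A(j+1) = A(j) + (-10j^4 - 12j^3 - 17j^2 - 9j - 5) = (j(-2j^4 + 2j^3 - 3j^2 + j - 3)) + (-10j^4 - 12j^3 - 17j^2 - 9j - 5).
Simplifying, A(j+1) = -(j + 1)(2j^4 + 6j^3 + 9j^2 + 7j + 5) = -(j+1)(2(j+1)^4 - 2(j+1)^3 + 3(j+1)^2 - (j+1) + 3),
which is the closed form with t = j+1.
By the principle of mathematical induction, the result holds for all t ≥ 1.

A(t) = -t(2t^4 - 2t^3 + 3t^2 - t + 3)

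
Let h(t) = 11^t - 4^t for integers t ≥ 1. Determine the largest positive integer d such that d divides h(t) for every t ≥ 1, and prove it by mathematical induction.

d = 7

Computing the first values: h(1) = 7 and h(2) = 105; gcd(7, 105) = 7, so d ≤ 7.
We prove 7 | 11^t - 4^t for all t ≥ 1 by induction on t.
When t = 1: h(1) = 7 = 7·(1), so 7 | h(1).
Inductive step: assume the claim holds for t = p, i.e. 7 | h(p). Then
11^{p+1} − 4^{p+1} = 11·11^p − 4·4^p = 11·(11^p − 4^p) + (7)·4^p. The first term is divisible by 7 by the inductive hypothesis, and the second term (7)·4^p is divisible by 7 since 7 | 7. Hence 7 | h(p+1).
By the principle of mathematical induction, the result holds for all t ≥ 1.
Therefore the largest such d is 7.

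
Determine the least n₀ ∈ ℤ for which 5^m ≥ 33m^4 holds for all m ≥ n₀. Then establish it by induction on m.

n₀ = 8

At m = 7: 78125 < 79233, so the inequality fails and n₀ ≥ 8. We prove 5^m ≥ 33m^4 for all m ≥ 8.
For the base case m = 8: 5^m = 390625 and 33m^4 = 135168, so 390625 ≥ 135168.
Suppose the result is true for m = j, so 5^j ≥ 33j^4.
Then 5^(j + 1) = 5·(5^j) ≥ 5·(33j^4).
Also, for j ≥ 8 we have 5·(33j^4) ≥ 33(j+1)^4, since 5 ≥ (1 + 1/j)^4 for all j ≥ 8.
Combining, 5^(j + 1) ≥ 33(j+1)^4.
Hence, by induction on m, the claim holds for every m ≥ 8.
Hence the smallest such n₀ is 8.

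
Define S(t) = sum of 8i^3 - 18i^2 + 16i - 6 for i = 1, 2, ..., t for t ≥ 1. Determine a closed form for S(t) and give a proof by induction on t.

S(t) = t(t - 1)(2t^2 + 1)

We claim S(t) = t(t - 1)(2t^2 + 1) for all t ≥ 1.
Base case (t = 1): S(1) = 0, and the closed form gives 0. They agree.
Inductive step: suppose the statement holds for some i ≥ 1, so S(i) = i(2i^3 - 2i^2 + i - 1).
Then S(i+1) = S(i) + (2i(4i^2 + 3i + 2)) = (i(2i^3 - 2i^2 + i - 1)) + (2i(4i^2 + 3i + 2)).
Simplifying, S(i+1) = i(i + 1)(2i^2 + 4i + 3) = (i+1)((i+1) - 1)(2(i+1)^2 + 1),
which is the closed form with t = i+1.
By the principle of mathematical induction, the result holds for all t ≥ 1.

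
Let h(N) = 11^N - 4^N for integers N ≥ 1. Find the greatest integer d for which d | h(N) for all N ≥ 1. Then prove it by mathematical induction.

d = 7

Computing the first values: h(1) = 7 and h(2) = 105; gcd(7, 105) = 7, so d ≤ 7.
We prove 7 | 11^N - 4^N for all N ≥ 1 by induction on N.
When N = 1: h(1) = 7 = 7·(1), so 7 | h(1).
Inductive step: assume the claim holds for N = k, i.e. 7 | h(k). Then
11^{k+1} − 4^{k+1} = 11·11^k − 4·4^k = 11·(11^k − 4^k) + (7)·4^k. The first term is divisible by 7 by the inductive hypothesis, and the second term (7)·4^k is divisible by 7 since 7 | 7. Hence 7 | h(k+1).
By induction, the statement is established for all N ≥ 1.
Therefore the largest such d is 7.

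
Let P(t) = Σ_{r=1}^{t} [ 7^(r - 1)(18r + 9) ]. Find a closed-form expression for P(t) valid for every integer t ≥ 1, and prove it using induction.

P(t) = 7^t(3t + 1) - 1

We claim P(t) = 7^t(3t + 1) - 1 for all t ≥ 1.
For the base case t = 1: P(1) = 27, and the closed form gives 27. They agree.
Suppose the result is true for t = r, so P(r) = 7^r(3r + 1) - 1.
Then P(r+1) = P(r) + (7^r(18r + 27)) = (7^r(3r + 1) - 1) + (7^r(18r + 27)).
Simplifying, P(r+1) = 21·7^r·r + 28·7^r - 1 = 7^(r+1)(3(r+1) + 1) - 1,
which is the closed form with t = r+1.
By the principle of mathematical induction, the result holds for all t ≥ 1.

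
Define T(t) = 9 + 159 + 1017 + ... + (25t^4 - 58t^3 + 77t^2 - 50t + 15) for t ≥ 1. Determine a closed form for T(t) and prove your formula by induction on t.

T(t) = t(5t^4 - 2t^3 + 5t^2 - t + 2)

We claim T(t) = t(5t^4 - 2t^3 + 5t^2 - t + 2) for all t ≥ 1.
When t = 1: T(1) = 9, and the closed form gives 9. They agree.
Inductive step: suppose the statement holds for some i ≥ 1, so T(i) = i(5i^4 - 2i^3 + 5i^2 - i + 2).
Then T(i+1) = T(i) + (25i^4 + 42i^3 + 53i^2 + 30i + 9) = (i(5i^4 - 2i^3 + 5i^2 - i + 2)) + (25i^4 + 42i^3 + 53i^2 + 30i + 9).
Simplifying, T(i+1) = (i + 1)(5i^4 + 18i^3 + 29i^2 + 23i + 9) = (i+1)(5(i+1)^4 - 2(i+1)^3 + 5(i+1)^2 - (i+1) + 2),
which is the closed form with t = i+1.
By induction, the statement is established for all t ≥ 1.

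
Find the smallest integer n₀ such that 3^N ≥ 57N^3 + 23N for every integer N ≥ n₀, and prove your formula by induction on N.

At N = 9: 19683 < 41760, so the inequality fails and n₀ ≥ 10. We prove 3^N ≥ 57N^3 + 23N for all N ≥ 10.
Base step (N = 10): 3^N = 59049 and 57N^3 + 23N = 57230, so 59049 ≥ 57230.
For the inductive step, assume it holds for an arbitrary p ≥ 10, so 3^p ≥ 57p^3 + 23p.
Then 3^(p + 1) = 3·(3^p) ≥ 3·(57p^3 + 23p).
Also, for p ≥ 10 we have 3·(57p^3 + 23p) ≥ 57(p+1)^3 + 23(p+1), since 3·(57p^3 + 23p) − (57(p+1)^3 + 23(p+1)) = 114p^3 - 171p^2 - 125p - 80, which is nonnegative for all p ≥ 10.
Combining, 3^(p + 1) ≥ 57(p+1)^3 + 23(p+1).
By induction, the statement is established for all N ≥ 10.
Hence the smallest such n₀ is 10.

n₀ = 10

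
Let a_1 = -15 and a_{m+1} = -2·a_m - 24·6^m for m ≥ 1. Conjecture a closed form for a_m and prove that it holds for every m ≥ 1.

Computing the first terms: a_1 = -15, a_2 = -114, a_3 = -636. This suggests a_m = 3(-2)^(m - 1) - 3·6^m.
Base step (m = 1): the formula gives -15 = -15 = a_1.
For the inductive step, assume it holds for an arbitrary p ≥ 1, so a_p = 3(-2)^(p - 1) - 3·6^p.
Then a_{p+1} = -2·a_p - 24·6^p = -2·(3(-2)^(p - 1) - 3·6^p) - 24·6^p = 3(-2)^p - 3·6^(p + 1) = 3(-2)^((p+1) - 1) - 3·6^(p+1),
which is the claimed formula at m = p+1.
This completes the induction.

a_m = 3(-2)^(m - 1) - 3·6^m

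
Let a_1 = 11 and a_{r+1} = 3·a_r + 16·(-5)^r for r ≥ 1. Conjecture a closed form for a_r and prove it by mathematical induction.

a_r = -2(-5)^r + 3^(r - 1)

Computing the first terms: a_1 = 11, a_2 = -47, a_3 = 259. This suggests a_r = -2(-5)^r + 3^(r - 1).
Base step (r = 1): the formula gives 11 = 11 = a_1.
Inductive step: suppose the statement holds for some m ≥ 1, so a_m = -2(-5)^m + 3^(m - 1).
Then a_{m+1} = 3·a_m + 16·(-5)^m = 3·(-2(-5)^m + 3^(m - 1)) + 16·(-5)^m = -2(-5)^(m + 1) + 3^m = -2(-5)^(m+1) + 3^((m+1) - 1),
which is the claimed formula at r = m+1.
By induction, the statement is established for all r ≥ 1.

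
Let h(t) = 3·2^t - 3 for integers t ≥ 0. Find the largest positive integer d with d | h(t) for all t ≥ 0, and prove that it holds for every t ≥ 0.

d = 3

Computing the first values: h(0) = 0 and h(1) = 3; gcd(0, 3) = 3, so d ≤ 3.
We prove 3 | 3·2^t - 3 for all t ≥ 0 by induction on t.
Base step (t = 0): h(0) = 0 = 3·(0), so 3 | h(0).
For the inductive step, assume it holds for an arbitrary m ≥ 0, i.e. 3 | h(m). Then
h(m+1) = 3·2^(m+1) - 3 = 2·(3·2^m - 3) + 3 = 2·h(m) + 3. The first term is divisible by 3 by the inductive hypothesis, and 3 is divisible by 3. Hence 3 | h(m+1).
By induction, the statement is established for all t ≥ 0.
Therefore the largest such d is 3.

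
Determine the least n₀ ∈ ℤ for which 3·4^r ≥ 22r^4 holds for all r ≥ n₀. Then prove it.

At r = 7: 49152 < 52822, so the inequality fails and n₀ ≥ 8. We prove 3·4^r ≥ 22r^4 for all r ≥ 8.
When r = 8: 3·4^r = 196608 and 22r^4 = 90112, so 196608 ≥ 90112.
For the inductive step, assume it holds for an arbitrary p ≥ 8, so 3·4^p ≥ 22p^4.
Then 3·4^(p + 1) = 4·(3·4^p) ≥ 4·(22p^4).
Also, for p ≥ 8 we have 4·(22p^4) ≥ 22(p+1)^4, since 4 ≥ (1 + 1/p)^4 for all p ≥ 8.
Combining, 3·4^(p + 1) ≥ 22(p+1)^4.
Hence, by induction on r, the claim holds for every r ≥ 8.
Hence the smallest such n₀ is 8.

n₀ = 8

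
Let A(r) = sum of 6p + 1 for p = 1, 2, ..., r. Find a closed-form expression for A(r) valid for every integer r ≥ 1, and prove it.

A(r) = r(3r + 4)

We claim A(r) = r(3r + 4) for all r ≥ 1.
Base step (r = 1): A(1) = 7, and the closed form gives 7. They agree.
Inductive step: assume the claim holds for r = p, so A(p) = p(3p + 4).
Then A(p+1) = A(p) + (6p + 7) = (p(3p + 4)) + (6p + 7).
Simplifying, A(p+1) = (p + 1)(3p + 7) = (p+1)(3(p+1) + 4),
which is the closed form with r = p+1.
This completes the induction.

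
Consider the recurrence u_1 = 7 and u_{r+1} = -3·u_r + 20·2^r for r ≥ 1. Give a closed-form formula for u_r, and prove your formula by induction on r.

Computing the first terms: u_1 = 7, u_2 = 19, u_3 = 23. This suggests u_r = -(-3)^(r - 1) + 2^(r + 2).
For the base case r = 1: the formula gives 7 = 7 = u_1.
For the inductive step, assume it holds for an arbitrary i ≥ 1, so u_i = -(-3)^(i - 1) + 2^(i + 2).
Then u_{i+1} = -3·u_i + 20·2^i = -3·(-(-3)^(i - 1) + 2^(i + 2)) + 20·2^i = -(-3)^i + 2^(i + 3) = -(-3)^((i+1) - 1) + 2^((i+1) + 2),
which is the claimed formula at r = i+1.
Hence, by induction on r, the claim holds for every r ≥ 1.

u_r = -(-3)^(r - 1) + 2^(r + 2)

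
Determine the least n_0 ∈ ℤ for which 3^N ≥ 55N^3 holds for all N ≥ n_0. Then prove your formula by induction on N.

At N = 9: 19683 < 40095, so the inequality fails and n_0 ≥ 10. We prove 3^N ≥ 55N^3 for all N ≥ 10.
Base case (N = 10): 3^N = 59049 and 55N^3 = 55000, so 59049 ≥ 55000.
Suppose the result is true for N = i, so 3^i ≥ 55i^3.
Then 3^(i + 1) = 3·(3^i) ≥ 3·(55i^3).
Also, for i ≥ 10 we have 3·(55i^3) ≥ 55(i+1)^3, since 3 ≥ (1 + 1/i)^3 for all i ≥ 10.
Combining, 3^(i + 1) ≥ 55(i+1)^3.
By induction, the statement is established for all N ≥ 10.
Hence the smallest such n_0 is 10.

n_0 = 10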